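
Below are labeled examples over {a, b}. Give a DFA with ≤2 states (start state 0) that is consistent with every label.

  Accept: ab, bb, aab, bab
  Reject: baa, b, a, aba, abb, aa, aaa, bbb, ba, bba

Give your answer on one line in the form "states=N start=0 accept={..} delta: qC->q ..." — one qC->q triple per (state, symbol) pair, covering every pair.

Fold the examples into a partial DFA from state 0: repeatedly fix the first undefined (state, symbol) met by the shortest-then-alphabetical prefix, trying targets in increasing order and rejecting any under which an Accept and a Reject string meet in one state with the same remainder; add a state when all current targets are rejected. Accepting states are where Accept strings end.
a: 0a undefined. 0a->0: no, ab/b meet in 0 with "b" left. Open state 1: 0a->1.
b: 0b undefined. 0b->0: no, bb/b meet in 0. 0b->1: ok.
aa: 1a undefined. 1a->0: no, aab/baa meet in 1. 1a->1: ok.
ab: 1b undefined. 1b->0: ok.
All examples now run through 2 states with every (state, symbol) defined. Accept strings end in {0}, Reject strings end in {1}; accept={0}.

states=2 start=0 accept={0} delta: 0a->1 0b->1 1a->1 1b->0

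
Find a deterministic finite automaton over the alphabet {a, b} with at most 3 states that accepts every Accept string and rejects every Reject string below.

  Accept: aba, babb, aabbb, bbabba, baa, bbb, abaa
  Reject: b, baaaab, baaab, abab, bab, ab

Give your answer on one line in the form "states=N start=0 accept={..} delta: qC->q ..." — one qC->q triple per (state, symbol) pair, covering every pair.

Fold the examples into a partial DFA from state 0: repeatedly fix the first undefined (state, symbol) met by the shortest-then-alphabetical prefix, trying targets in increasing order and rejecting any under which an Accept and a Reject string meet in one state with the same remainder; add a state when all current targets are rejected. Accepting states are where Accept strings end.
a: 0a undefined. 0a->0: ok.
b: 0b undefined. 0b->0: no, aba/b meet in 0. Open state 1: 0b->1.
ba: 1a undefined. 1a->0: ok.
bb: 1b undefined. 1b->0: no, aabbb/b meet in 1. 1b->1: no, babb/b meet in 1. Open state 2: 1b->2.
bba: 2a undefined. 2a->0: ok.
bbb: 2b undefined. 2b->0: ok.
All examples now run through 3 states with every (state, symbol) defined. Accept strings end in {0,2}, Reject strings end in {1}; accept={0,2}.

states=3 start=0 accept={0,2} delta: 0a->0 0b->1 1a->0 1b->2 2a->0 2b->0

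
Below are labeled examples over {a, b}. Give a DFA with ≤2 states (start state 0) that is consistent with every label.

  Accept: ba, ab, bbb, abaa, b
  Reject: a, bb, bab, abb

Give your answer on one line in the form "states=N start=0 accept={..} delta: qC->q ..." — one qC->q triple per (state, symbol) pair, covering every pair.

Fold the examples into a partial DFA from state 0: repeatedly fix the first undefined (state, symbol) met by the shortest-then-alphabetical prefix, trying targets in increasing order and rejecting any under which an Accept and a Reject string meet in one state with the same remainder; add a state when all current targets are rejected. Accepting states are where Accept strings end.
a: 0a undefined. 0a->0: ok.
b: 0b undefined. 0b->0: no, ba/a meet in 0. Open state 1: 0b->1.
ba: 1a undefined. 1a->0: no, ba/a meet in 0. 1a->1: ok.
bb: 1b undefined. 1b->0: ok.
All examples now run through 2 states with every (state, symbol) defined. Accept strings end in {1}, Reject strings end in {0}; accept={1}.

states=2 start=0 accept={1} delta: 0a->0 0b->1 1a->1 1b->0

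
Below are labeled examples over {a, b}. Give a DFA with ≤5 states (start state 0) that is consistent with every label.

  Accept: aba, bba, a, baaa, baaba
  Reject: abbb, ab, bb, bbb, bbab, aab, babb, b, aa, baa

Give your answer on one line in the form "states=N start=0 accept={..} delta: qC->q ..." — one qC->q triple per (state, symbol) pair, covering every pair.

State merging on the prefix tree: take the shortest (then alphabetical) example prefix whose next move is undefined and point that move at state 0, else 1, else 2, ...; a target is out if some Accept/Reject pair would then sit in one state with the same input left (inseparable). If every existing state is out, open a new one.
a: 0a undefined. 0a->0: no, a/aa meet in 0. Open state 1: 0a->1.
b: 0b undefined. 0b->0: ok.
aa: 1a undefined. 1a->0: ok.
ab: 1b undefined. 1b->0: ok.
All examples now run through 2 states with every (state, symbol) defined. Accept strings end in {1}, Reject strings end in {0}; accept={1}.

states=2 start=0 accept={1} delta: 0a->1 0b->0 1a->0 1b->0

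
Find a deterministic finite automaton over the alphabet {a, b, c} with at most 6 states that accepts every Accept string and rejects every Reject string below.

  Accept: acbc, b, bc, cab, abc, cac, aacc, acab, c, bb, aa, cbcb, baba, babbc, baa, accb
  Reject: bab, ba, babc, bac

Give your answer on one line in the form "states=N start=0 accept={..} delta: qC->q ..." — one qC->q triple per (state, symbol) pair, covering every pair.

states=4 start=0 accept={0,1} delta: 0a->0 0b->1 0c->0 1a->2 1b->0 1c->0 2a->0 2b->3 2c->2 3a->0 3b->0 3c->2

State merging on the prefix tree: take the shortest (then alphabetical) example prefix whose next move is undefined and point that move at state 0, else 1, else 2, ...; a target is out if some Accept/Reject pair would then sit in one state with the same input left (inseparable). If every existing state is out, open a new one.
a: 0a undefined. 0a->0: ok.
b: 0b undefined. 0b->0: no, b/bab meet in 0. Open state 1: 0b->1.
c: 0c undefined. 0c->0: ok.
ba: 1a undefined. 1a->0: no, acbc/babc meet in 1 with "c" left. 1a->1: no, acbc/bac meet in 1 with "c" left. Open state 2: 1a->2.
bb: 1b undefined. 1b->0: ok.
bc: 1c undefined. 1c->0: ok.
baa: 2a undefined. 2a->0: ok.
bab: 2b undefined. 2b->0: no, acbc/bab meet in 0. 2b->1: no, acbc/babc meet in 0. 2b->2: no, babbc/babc meet in 2 with "c" left. Open state 3: 2b->3.
bac: 2c undefined. 2c->0: no, acbc/bac meet in 0. 2c->1: no, b/bac meet in 1. 2c->2: ok.
baba: 3a undefined. 3a->0: ok.
babb: 3b undefined. 3b->0: ok.
babc: 3c undefined. 3c->0: no, acbc/babc meet in 0. 3c->1: no, b/babc meet in 1. 3c->2: ok.
All examples now run through 4 states with every (state, symbol) defined. Accept strings end in {0,1}, Reject strings end in {2,3}; accept={0,1}.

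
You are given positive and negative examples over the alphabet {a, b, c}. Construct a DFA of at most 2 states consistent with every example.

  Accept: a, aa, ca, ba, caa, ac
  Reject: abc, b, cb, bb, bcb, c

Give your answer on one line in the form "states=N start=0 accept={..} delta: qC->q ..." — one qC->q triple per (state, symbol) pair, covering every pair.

states=2 start=0 accept={1} delta: 0a->1 0b->0 0c->0 1a->1 1b->0 1c->1

State merging on the prefix tree: take the shortest (then alphabetical) example prefix whose next move is undefined and point that move at state 0, else 1, else 2, ...; a target is out if some Accept/Reject pair would then sit in one state with the same input left (inseparable). If every existing state is out, open a new one.
a: 0a undefined. 0a->0: no, ac/c meet in 0 with "c" left. Open state 1: 0a->1.
b: 0b undefined. 0b->0: ok.
c: 0c undefined. 0c->0: ok.
aa: 1a undefined. 1a->0: no, aa/b meet in 0. 1a->1: ok.
ab: 1b undefined. 1b->0: ok.
ac: 1c undefined. 1c->0: no, ac/abc meet in 0. 1c->1: ok.
All examples now run through 2 states with every (state, symbol) defined. Accept strings end in {1}, Reject strings end in {0}; accept={1}.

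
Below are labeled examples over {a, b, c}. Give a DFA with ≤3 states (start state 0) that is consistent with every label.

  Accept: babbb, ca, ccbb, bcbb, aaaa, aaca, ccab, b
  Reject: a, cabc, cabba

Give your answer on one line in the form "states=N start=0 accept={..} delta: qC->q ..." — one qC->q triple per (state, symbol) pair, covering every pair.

Fold the examples into a partial DFA from state 0: repeatedly fix the first undefined (state, symbol) met by the shortest-then-alphabetical prefix, trying targets in increasing order and rejecting any under which an Accept and a Reject string meet in one state with the same remainder; add a state when all current targets are rejected. Accepting states are where Accept strings end.
a: 0a undefined. 0a->0: no, aaaa/a meet in 0. Open state 1: 0a->1.
b: 0b undefined. 0b->0: ok.
c: 0c undefined. 0c->0: no, ca/a meet in 1. 0c->1: ok.
aa: 1a undefined. 1a->0: ok.
cc: 1c undefined. 1c->0: ok.
bab: 1b undefined. 1b->0: ok.
All examples now run through 2 states with every (state, symbol) defined. Accept strings end in {0}, Reject strings end in {1}; accept={0}.

states=2 start=0 accept={0} delta: 0a->1 0b->0 0c->1 1a->0 1b->0 1c->0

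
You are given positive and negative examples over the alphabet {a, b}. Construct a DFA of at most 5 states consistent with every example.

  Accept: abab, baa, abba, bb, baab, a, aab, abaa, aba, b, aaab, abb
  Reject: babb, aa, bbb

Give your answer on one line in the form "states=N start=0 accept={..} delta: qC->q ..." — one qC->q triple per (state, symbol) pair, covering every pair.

Fold the examples into a partial DFA from state 0: repeatedly fix the first undefined (state, symbol) met by the shortest-then-alphabetical prefix, trying targets in increasing order and rejecting any under which an Accept and a Reject string meet in one state with the same remainder; add a state when all current targets are rejected. Accepting states are where Accept strings end.
a: 0a undefined. 0a->0: no, a/aa meet in 0. Open state 1: 0a->1.
b: 0b undefined. 0b->0: no, baa/aa meet in 1 with "a" left. 0b->1: no, abb/bbb meet in 1 with "bb" left. Open state 2: 0b->2.
aa: 1a undefined. 1a->0: ok.
ab: 1b undefined. 1b->0: no, abab/aa meet in 0. 1b->1: no, abba/aa meet in 0. 1b->2: ok.
ba: 2a undefined. 2a->0: no, bb/babb meet in 2 with "b" left. 2a->1: no, baa/aa meet in 0. 2a->2: ok.
bb: 2b undefined. 2b->0: no, abab/aa meet in 0. 2b->1: no, baa/babb meet in 2. 2b->2: no, abab/babb meet in 2. Open state 3: 2b->3.
bbb: 3b undefined. 3b->0: ok.
abba: 3a undefined. 3a->0: no, abba/babb meet in 0. 3a->1: ok.
All examples now run through 4 states with every (state, symbol) defined. Accept strings end in {1,2,3}, Reject strings end in {0}; accept={1,2,3}.

states=4 start=0 accept={1,2,3} delta: 0a->1 0b->2 1a->0 1b->2 2a->2 2b->3 3a->1 3b->0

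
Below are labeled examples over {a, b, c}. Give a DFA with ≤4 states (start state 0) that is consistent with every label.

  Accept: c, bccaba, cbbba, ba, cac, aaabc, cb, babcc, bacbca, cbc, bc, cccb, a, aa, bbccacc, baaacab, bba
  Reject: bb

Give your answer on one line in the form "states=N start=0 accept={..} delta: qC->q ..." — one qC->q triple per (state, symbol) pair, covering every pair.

states=3 start=0 accept={0,1} delta: 0a->0 0b->1 0c->0 1a->0 1b->2 1c->0 2a->0 2b->0 2c->0

Fold the examples into a partial DFA from state 0: repeatedly fix the first undefined (state, symbol) met by the shortest-then-alphabetical prefix, trying targets in increasing order and rejecting any under which an Accept and a Reject string meet in one state with the same remainder; add a state when all current targets are rejected. Accepting states are where Accept strings end.
a: 0a undefined. 0a->0: ok.
b: 0b undefined. 0b->0: no, ba/bb meet in 0. Open state 1: 0b->1.
c: 0c undefined. 0c->0: ok.
ba: 1a undefined. 1a->0: ok.
bb: 1b undefined. 1b->0: no, c/bb meet in 0. 1b->1: no, cb/bb meet in 1. Open state 2: 1b->2.
bc: 1c undefined. 1c->0: ok.
bba: 2a undefined. 2a->0: ok.
bbc: 2c undefined. 2c->0: ok.
cbbb: 2b undefined. 2b->0: ok.
All examples now run through 3 states with every (state, symbol) defined. Accept strings end in {0,1}, Reject strings end in {2}; accept={0,1}.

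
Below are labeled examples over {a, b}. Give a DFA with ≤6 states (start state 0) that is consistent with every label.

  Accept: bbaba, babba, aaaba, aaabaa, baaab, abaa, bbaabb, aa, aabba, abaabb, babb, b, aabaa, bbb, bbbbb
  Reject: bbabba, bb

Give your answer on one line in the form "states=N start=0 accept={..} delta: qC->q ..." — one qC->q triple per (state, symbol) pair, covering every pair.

states=5 start=0 accept={0,1,2,4} delta: 0a->0 0b->1 1a->2 1b->3 2a->1 2b->0 3a->1 3b->4 4a->3 4b->0

Fold the examples into a partial DFA from state 0: repeatedly fix the first undefined (state, symbol) met by the shortest-then-alphabetical prefix, trying targets in increasing order and rejecting any under which an Accept and a Reject string meet in one state with the same remainder; add a state when all current targets are rejected. Accepting states are where Accept strings end.
a: 0a undefined. 0a->0: ok.
b: 0b undefined. 0b->0: no, bbaba/bbabba meet in 0. Open state 1: 0b->1.
ba: 1a undefined. 1a->0: no, abaabb/bb meet in 1 with "b" left. 1a->1: no, baaab/bb meet in 1 with "b" left. Open state 2: 1a->2.
bb: 1b undefined. 1b->0: no, bbaabb/bbabba meet in 0. 1b->1: no, babba/bbabba meet in 2 with "bba" left. 1b->2: no, aaaba/bb meet in 2. Open state 3: 1b->3.
baa: 2a undefined. 2a->0: no, abaabb/bb meet in 3. 2a->1: ok.
bab: 2b undefined. 2b->0: ok.
bba: 3a undefined. 3a->0: no, baaab/bbabba meet in 0. 3a->1: ok.
bbb: 3b undefined. 3b->0: no, baaab/bbabba meet in 0. 3b->1: no, babba/bbabba meet in 2. 3b->2: no, bbaba/bbabba meet in 1. 3b->3: no, bbaba/bbabba meet in 1. Open state 4: 3b->4.
bbbb: 4b undefined. 4b->0: ok.
bbabba: 4a undefined. 4a->0: no, baaab/bbabba meet in 0. 4a->1: no, bbaba/bbabba meet in 1. 4a->2: no, babba/bbabba meet in 2. 4a->3: ok.
All examples now run through 5 states with every (state, symbol) defined. Accept strings end in {0,1,2,4}, Reject strings end in {3}; accept={0,1,2,4}.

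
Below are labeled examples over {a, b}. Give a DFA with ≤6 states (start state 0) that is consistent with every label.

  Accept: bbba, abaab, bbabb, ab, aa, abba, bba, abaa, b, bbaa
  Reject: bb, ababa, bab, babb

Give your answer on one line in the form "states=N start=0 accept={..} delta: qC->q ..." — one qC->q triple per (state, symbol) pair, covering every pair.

Grow the machine one transition at a time. Run the examples from 0; the earliest place one falls off (shortest prefix, ties alphabetical) gets sent to the lowest-numbered state that keeps every Accept/Reject pair distinguishable — a pair clashes when both reach the same state with identical unread suffix — and to a fresh state only if none does.
a: 0a undefined. 0a->0: ok.
b: 0b undefined. 0b->0: no, bbba/bb meet in 0. Open state 1: 0b->1.
ba: 1a undefined. 1a->0: no, abaab/bab meet in 1. 1a->1: no, abaab/bb meet in 1 with "b" left. Open state 2: 1a->2.
bb: 1b undefined. 1b->0: no, bbabb/bb meet in 0. 1b->1: no, bbabb/babb meet in 2 with "bb" left. 1b->2: no, bbba/ababa meet in 2 with "ba" left. Open state 3: 1b->3.
bab: 2b undefined. 2b->0: no, ab/babb meet in 1. 2b->1: no, ab/bab meet in 1. 2b->2: no, abaa/ababa meet in 2 with "a" left. 2b->3: no, abba/ababa meet in 3 with "a" left. Open state 4: 2b->4.
bba: 3a undefined. 3a->0: no, bbabb/bb meet in 3. 3a->1: ok.
bbb: 3b undefined. 3b->0: ok.
abaa: 2a undefined. 2a->0: ok.
babb: 4b undefined. 4b->0: no, bbba/babb meet in 0. 4b->1: no, abaab/babb meet in 1. 4b->2: no, bbaa/babb meet in 2. 4b->3: ok.
ababa: 4a undefined. 4a->0: no, bbba/ababa meet in 0. 4a->1: no, abaab/ababa meet in 1. 4a->2: no, bbaa/ababa meet in 2. 4a->3: ok.
All examples now run through 5 states with every (state, symbol) defined. Accept strings end in {0,1,2}, Reject strings end in {3,4}; accept={0,1,2}.

states=5 start=0 accept={0,1,2} delta: 0a->0 0b->1 1a->2 1b->3 2a->0 2b->4 3a->1 3b->0 4a->3 4b->3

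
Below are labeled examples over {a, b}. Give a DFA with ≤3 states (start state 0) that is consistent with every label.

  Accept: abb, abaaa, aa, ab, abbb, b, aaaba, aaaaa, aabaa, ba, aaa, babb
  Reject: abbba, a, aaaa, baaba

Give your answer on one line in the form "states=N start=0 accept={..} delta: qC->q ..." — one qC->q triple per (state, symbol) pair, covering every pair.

Grow the machine one transition at a time. Run the examples from 0; the earliest place one falls off (shortest prefix, ties alphabetical) gets sent to the lowest-numbered state that keeps every Accept/Reject pair distinguishable — a pair clashes when both reach the same state with identical unread suffix — and to a fresh state only if none does.
a: 0a undefined. 0a->0: no, aa/a meet in 0. Open state 1: 0a->1.
b: 0b undefined. 0b->0: no, ba/a meet in 1. 0b->1: no, b/a meet in 1. Open state 2: 0b->2.
aa: 1a undefined. 1a->0: no, aa/aaaa meet in 0. 1a->1: no, aa/a meet in 1. 1a->2: ok.
ab: 1b undefined. 1b->0: ok.
ba: 2a undefined. 2a->0: ok.
aab: 2b undefined. 2b->0: ok.
All examples now run through 3 states with every (state, symbol) defined. Accept strings end in {0,2}, Reject strings end in {1}; accept={0,2}.

states=3 start=0 accept={0,2} delta: 0a->1 0b->2 1a->2 1b->0 2a->0 2b->0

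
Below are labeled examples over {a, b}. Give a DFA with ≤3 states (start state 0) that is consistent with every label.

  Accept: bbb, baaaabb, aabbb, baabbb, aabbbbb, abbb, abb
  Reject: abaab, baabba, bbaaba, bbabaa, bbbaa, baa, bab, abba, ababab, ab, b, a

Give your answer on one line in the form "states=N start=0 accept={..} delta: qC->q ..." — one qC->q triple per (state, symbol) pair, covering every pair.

states=3 start=0 accept={2} delta: 0a->0 0b->1 1a->0 1b->2 2a->0 2b->2

Fold the examples into a partial DFA from state 0: repeatedly fix the first undefined (state, symbol) met by the shortest-then-alphabetical prefix, trying targets in increasing order and rejecting any under which an Accept and a Reject string meet in one state with the same remainder; add a state when all current targets are rejected. Accepting states are where Accept strings end.
a: 0a undefined. 0a->0: ok.
b: 0b undefined. 0b->0: no, bbb/abaab meet in 0. Open state 1: 0b->1.
ba: 1a undefined. 1a->0: ok.
bb: 1b undefined. 1b->0: no, bbb/abaab meet in 1. 1b->1: no, bbb/abaab meet in 1. Open state 2: 1b->2.
bba: 2a undefined. 2a->0: ok.
bbb: 2b undefined. 2b->0: no, bbb/baabba meet in 0. 2b->1: no, bbb/abaab meet in 1. 2b->2: ok.
All examples now run through 3 states with every (state, symbol) defined. Accept strings end in {2}, Reject strings end in {0,1}; accept={2}.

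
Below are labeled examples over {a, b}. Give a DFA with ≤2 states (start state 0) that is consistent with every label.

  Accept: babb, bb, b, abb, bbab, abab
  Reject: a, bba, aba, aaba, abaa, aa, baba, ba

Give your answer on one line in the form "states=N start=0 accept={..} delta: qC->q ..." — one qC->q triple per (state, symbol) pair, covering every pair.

State merging on the prefix tree: take the shortest (then alphabetical) example prefix whose next move is undefined and point that move at state 0, else 1, else 2, ...; a target is out if some Accept/Reject pair would then sit in one state with the same input left (inseparable). If every existing state is out, open a new one.
a: 0a undefined. 0a->0: ok.
b: 0b undefined. 0b->0: no, babb/a meet in 0. Open state 1: 0b->1.
ba: 1a undefined. 1a->0: ok.
bb: 1b undefined. 1b->0: no, babb/a meet in 0. 1b->1: ok.
All examples now run through 2 states with every (state, symbol) defined. Accept strings end in {1}, Reject strings end in {0}; accept={1}.

states=2 start=0 accept={1} delta: 0a->0 0b->1 1a->0 1b->1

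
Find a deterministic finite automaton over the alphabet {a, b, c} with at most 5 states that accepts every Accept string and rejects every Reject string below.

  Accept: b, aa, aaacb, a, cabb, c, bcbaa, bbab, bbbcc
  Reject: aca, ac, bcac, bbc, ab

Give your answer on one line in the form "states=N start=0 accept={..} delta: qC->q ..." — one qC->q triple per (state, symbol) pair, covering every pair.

states=3 start=0 accept={0,1} delta: 0a->1 0b->1 0c->0 1a->0 1b->2 1c->2 2a->2 2b->0 2c->2

Fold the examples into a partial DFA from state 0: repeatedly fix the first undefined (state, symbol) met by the shortest-then-alphabetical prefix, trying targets in increasing order and rejecting any under which an Accept and a Reject string meet in one state with the same remainder; add a state when all current targets are rejected. Accepting states are where Accept strings end.
a: 0a undefined. 0a->0: no, b/ab meet in 0 with "b" left. Open state 1: 0a->1.
b: 0b undefined. 0b->0: no, c/bbc meet in 0 with "c" left. 0b->1: ok.
c: 0c undefined. 0c->0: ok.
aa: 1a undefined. 1a->0: ok.
ab: 1b undefined. 1b->0: no, aa/bbc meet in 0. 1b->1: no, b/ab meet in 1. Open state 2: 1b->2.
ac: 1c undefined. 1c->0: no, b/aca meet in 1. 1c->1: no, b/ac meet in 1. 1c->2: ok.
aca: 2a undefined. 2a->0: no, aa/aca meet in 0. 2a->1: no, b/aca meet in 1. 2a->2: ok.
bbb: 2b undefined. 2b->0: ok.
bbc: 2c undefined. 2c->0: no, aa/bcac meet in 0. 2c->1: no, b/bcac meet in 1. 2c->2: ok.
All examples now run through 3 states with every (state, symbol) defined. Accept strings end in {0,1}, Reject strings end in {2}; accept={0,1}.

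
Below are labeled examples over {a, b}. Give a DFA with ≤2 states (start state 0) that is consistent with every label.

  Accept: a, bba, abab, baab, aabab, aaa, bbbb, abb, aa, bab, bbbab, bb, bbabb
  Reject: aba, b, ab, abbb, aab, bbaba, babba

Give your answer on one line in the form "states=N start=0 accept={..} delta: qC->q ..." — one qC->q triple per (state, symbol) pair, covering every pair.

Grow the machine one transition at a time. Run the examples from 0; the earliest place one falls off (shortest prefix, ties alphabetical) gets sent to the lowest-numbered state that keeps every Accept/Reject pair distinguishable — a pair clashes when both reach the same state with identical unread suffix — and to a fresh state only if none does.
a: 0a undefined. 0a->0: ok.
b: 0b undefined. 0b->0: no, a/aba meet in 0. Open state 1: 0b->1.
ba: 1a undefined. 1a->0: no, a/aba meet in 0. 1a->1: ok.
bb: 1b undefined. 1b->0: ok.
All examples now run through 2 states with every (state, symbol) defined. Accept strings end in {0}, Reject strings end in {1}; accept={0}.

states=2 start=0 accept={0} delta: 0a->0 0b->1 1a->1 1b->0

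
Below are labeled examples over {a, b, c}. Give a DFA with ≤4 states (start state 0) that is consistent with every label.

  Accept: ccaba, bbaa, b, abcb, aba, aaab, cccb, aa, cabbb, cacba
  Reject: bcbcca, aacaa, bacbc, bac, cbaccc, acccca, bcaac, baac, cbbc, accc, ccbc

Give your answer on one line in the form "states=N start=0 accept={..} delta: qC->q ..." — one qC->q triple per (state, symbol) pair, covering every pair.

states=2 start=0 accept={0} delta: 0a->0 0b->0 0c->1 1a->1 1b->0 1c->1

Grow the machine one transition at a time. Run the examples from 0; the earliest place one falls off (shortest prefix, ties alphabetical) gets sent to the lowest-numbered state that keeps every Accept/Reject pair distinguishable — a pair clashes when both reach the same state with identical unread suffix — and to a fresh state only if none does.
a: 0a undefined. 0a->0: ok.
b: 0b undefined. 0b->0: ok.
c: 0c undefined. 0c->0: no, ccaba/bcbcca meet in 0. Open state 1: 0c->1.
ca: 1a undefined. 1a->0: no, bbaa/aacaa meet in 0. 1a->1: ok.
cb: 1b undefined. 1b->0: ok.
cc: 1c undefined. 1c->0: no, ccaba/bcbcca meet in 0. 1c->1: ok.
All examples now run through 2 states with every (state, symbol) defined. Accept strings end in {0}, Reject strings end in {1}; accept={0}.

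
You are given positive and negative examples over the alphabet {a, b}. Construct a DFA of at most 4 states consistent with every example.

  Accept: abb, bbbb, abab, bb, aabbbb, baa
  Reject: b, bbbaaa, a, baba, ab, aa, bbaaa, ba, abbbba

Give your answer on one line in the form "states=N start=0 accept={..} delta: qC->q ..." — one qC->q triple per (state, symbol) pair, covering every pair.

State merging on the prefix tree: take the shortest (then alphabetical) example prefix whose next move is undefined and point that move at state 0, else 1, else 2, ...; a target is out if some Accept/Reject pair would then sit in one state with the same input left (inseparable). If every existing state is out, open a new one.
a: 0a undefined. 0a->0: ok.
b: 0b undefined. 0b->0: no, abb/b meet in 0. Open state 1: 0b->1.
ba: 1a undefined. 1a->0: no, abab/b meet in 1. 1a->1: no, baa/b meet in 1. Open state 2: 1a->2.
bb: 1b undefined. 1b->0: no, abb/a meet in 0. 1b->1: no, abb/b meet in 1. 1b->2: no, abb/ba meet in 2. Open state 3: 1b->3.
baa: 2a undefined. 2a->0: no, baa/a meet in 0. 2a->1: no, baa/b meet in 1. 2a->2: no, baa/ba meet in 2. 2a->3: ok.
bab: 2b undefined. 2b->0: no, abab/a meet in 0. 2b->1: no, abab/b meet in 1. 2b->2: no, abb/baba meet in 3. 2b->3: ok.
bba: 3a undefined. 3a->0: ok.
bbb: 3b undefined. 3b->0: no, bbbb/b meet in 1. 3b->1: ok.
All examples now run through 4 states with every (state, symbol) defined. Accept strings end in {3}, Reject strings end in {0,1,2}; accept={3}.

states=4 start=0 accept={3} delta: 0a->0 0b->1 1a->2 1b->3 2a->3 2b->3 3a->0 3b->1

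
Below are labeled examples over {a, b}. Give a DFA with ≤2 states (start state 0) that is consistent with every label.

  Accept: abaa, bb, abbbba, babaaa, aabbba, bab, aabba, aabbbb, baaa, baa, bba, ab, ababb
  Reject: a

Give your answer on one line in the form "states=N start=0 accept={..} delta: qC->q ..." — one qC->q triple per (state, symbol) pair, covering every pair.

states=2 start=0 accept={1} delta: 0a->0 0b->1 1a->1 1b->1

State merging on the prefix tree: take the shortest (then alphabetical) example prefix whose next move is undefined and point that move at state 0, else 1, else 2, ...; a target is out if some Accept/Reject pair would then sit in one state with the same input left (inseparable). If every existing state is out, open a new one.
a: 0a undefined. 0a->0: ok.
b: 0b undefined. 0b->0: no, abaa/a meet in 0. Open state 1: 0b->1.
ba: 1a undefined. 1a->0: no, abaa/a meet in 0. 1a->1: ok.
bb: 1b undefined. 1b->0: no, bb/a meet in 0. 1b->1: ok.
All examples now run through 2 states with every (state, symbol) defined. Accept strings end in {1}, Reject strings end in {0}; accept={1}.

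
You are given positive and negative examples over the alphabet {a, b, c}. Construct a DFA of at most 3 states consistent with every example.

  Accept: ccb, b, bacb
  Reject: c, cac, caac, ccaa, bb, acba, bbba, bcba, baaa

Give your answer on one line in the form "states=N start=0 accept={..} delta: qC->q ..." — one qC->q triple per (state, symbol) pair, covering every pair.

states=2 start=0 accept={1} delta: 0a->0 0b->1 0c->0 1a->0 1b->0 1c->0

State merging on the prefix tree: take the shortest (then alphabetical) example prefix whose next move is undefined and point that move at state 0, else 1, else 2, ...; a target is out if some Accept/Reject pair would then sit in one state with the same input left (inseparable). If every existing state is out, open a new one.
a: 0a undefined. 0a->0: ok.
b: 0b undefined. 0b->0: no, b/bb meet in 0. Open state 1: 0b->1.
c: 0c undefined. 0c->0: ok.
ba: 1a undefined. 1a->0: ok.
bb: 1b undefined. 1b->0: ok.
bc: 1c undefined. 1c->0: ok.
All examples now run through 2 states with every (state, symbol) defined. Accept strings end in {1}, Reject strings end in {0}; accept={1}.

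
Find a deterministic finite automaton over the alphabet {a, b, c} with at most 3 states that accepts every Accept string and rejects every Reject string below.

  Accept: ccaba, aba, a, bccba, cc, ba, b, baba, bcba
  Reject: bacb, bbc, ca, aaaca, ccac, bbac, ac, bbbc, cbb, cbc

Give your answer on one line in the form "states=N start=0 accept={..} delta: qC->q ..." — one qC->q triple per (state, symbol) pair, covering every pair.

states=3 start=0 accept={0} delta: 0a->0 0b->0 0c->1 1a->1 1b->2 1c->0 2a->0 2b->1 2c->1

Grow the machine one transition at a time. Run the examples from 0; the earliest place one falls off (shortest prefix, ties alphabetical) gets sent to the lowest-numbered state that keeps every Accept/Reject pair distinguishable — a pair clashes when both reach the same state with identical unread suffix — and to a fresh state only if none does.
a: 0a undefined. 0a->0: ok.
b: 0b undefined. 0b->0: ok.
c: 0c undefined. 0c->0: no, ccaba/bacb meet in 0. Open state 1: 0c->1.
ca: 1a undefined. 1a->0: no, aba/ca meet in 0. 1a->1: ok.
cb: 1b undefined. 1b->0: no, aba/bacb meet in 0. 1b->1: no, cc/cbc meet in 1 with "c" left. Open state 2: 1b->2.
cc: 1c undefined. 1c->0: ok.
cbb: 2b undefined. 2b->0: no, ccaba/cbb meet in 0. 2b->1: ok.
cbc: 2c undefined. 2c->0: no, ccaba/cbc meet in 0. 2c->1: ok.
bcba: 2a undefined. 2a->0: ok.
All examples now run through 3 states with every (state, symbol) defined. Accept strings end in {0}, Reject strings end in {1,2}; accept={0}.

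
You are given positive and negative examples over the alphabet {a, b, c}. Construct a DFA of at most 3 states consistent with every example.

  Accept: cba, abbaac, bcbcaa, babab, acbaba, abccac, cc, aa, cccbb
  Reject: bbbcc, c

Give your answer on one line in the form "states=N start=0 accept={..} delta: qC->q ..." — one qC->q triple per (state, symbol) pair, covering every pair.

states=3 start=0 accept={0,2} delta: 0a->0 0b->1 0c->1 1a->1 1b->2 1c->0 2a->2 2b->2 2c->0

Fold the examples into a partial DFA from state 0: repeatedly fix the first undefined (state, symbol) met by the shortest-then-alphabetical prefix, trying targets in increasing order and rejecting any under which an Accept and a Reject string meet in one state with the same remainder; add a state when all current targets are rejected. Accepting states are where Accept strings end.
a: 0a undefined. 0a->0: ok.
b: 0b undefined. 0b->0: no, abbaac/c meet in 0 with "c" left. Open state 1: 0b->1.
c: 0c undefined. 0c->0: no, cc/c meet in 0. 0c->1: ok.
ba: 1a undefined. 1a->0: no, babab/c meet in 1. 1a->1: ok.
bb: 1b undefined. 1b->0: no, abbaac/c meet in 1. 1b->1: no, cba/c meet in 1. Open state 2: 1b->2.
bc: 1c undefined. 1c->0: ok.
bbb: 2b undefined. 2b->0: no, bcbcaa/bbbcc meet in 0. 2b->1: no, cccbb/bbbcc meet in 1. 2b->2: ok.
cba: 2a undefined. 2a->0: no, abbaac/c meet in 1. 2a->1: no, cba/c meet in 1. 2a->2: ok.
bbbc: 2c undefined. 2c->0: ok.
All examples now run through 3 states with every (state, symbol) defined. Accept strings end in {0,2}, Reject strings end in {1}; accept={0,2}.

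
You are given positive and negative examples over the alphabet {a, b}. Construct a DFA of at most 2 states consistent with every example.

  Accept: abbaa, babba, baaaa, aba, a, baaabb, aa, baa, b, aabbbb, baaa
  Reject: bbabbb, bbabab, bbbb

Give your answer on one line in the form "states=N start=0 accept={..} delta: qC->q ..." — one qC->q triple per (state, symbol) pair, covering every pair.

states=2 start=0 accept={1} delta: 0a->1 0b->1 1a->1 1b->0

State merging on the prefix tree: take the shortest (then alphabetical) example prefix whose next move is undefined and point that move at state 0, else 1, else 2, ...; a target is out if some Accept/Reject pair would then sit in one state with the same input left (inseparable). If every existing state is out, open a new one.
a: 0a undefined. 0a->0: no, aabbbb/bbbb meet in 0 with "bbbb" left. Open state 1: 0a->1.
b: 0b undefined. 0b->0: no, b/bbbb meet in 0. 0b->1: ok.
aa: 1a undefined. 1a->0: no, aabbbb/bbbb meet in 1 with "bbb" left. 1a->1: ok.
ab: 1b undefined. 1b->0: ok.
All examples now run through 2 states with every (state, symbol) defined. Accept strings end in {1}, Reject strings end in {0}; accept={1}.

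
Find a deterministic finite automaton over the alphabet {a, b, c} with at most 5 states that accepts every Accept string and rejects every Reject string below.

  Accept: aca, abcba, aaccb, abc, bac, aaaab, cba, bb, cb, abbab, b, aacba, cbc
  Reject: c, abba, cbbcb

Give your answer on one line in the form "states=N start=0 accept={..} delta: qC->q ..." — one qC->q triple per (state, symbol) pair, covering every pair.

states=4 start=0 accept={0,1,3} delta: 0a->0 0b->1 0c->2 1a->1 1b->3 1c->0 2a->0 2b->1 2c->0 3a->2 3b->2 3c->3

Grow the machine one transition at a time. Run the examples from 0; the earliest place one falls off (shortest prefix, ties alphabetical) gets sent to the lowest-numbered state that keeps every Accept/Reject pair distinguishable — a pair clashes when both reach the same state with identical unread suffix — and to a fresh state only if none does.
a: 0a undefined. 0a->0: ok.
b: 0b undefined. 0b->0: no, abc/c meet in 0 with "c" left. Open state 1: 0b->1.
c: 0c undefined. 0c->0: no, aca/c meet in 0. 0c->1: no, aaaab/c meet in 1. Open state 2: 0c->2.
ba: 1a undefined. 1a->0: no, bac/c meet in 2. 1a->1: ok.
bb: 1b undefined. 1b->0: no, bb/abba meet in 0. 1b->1: no, aaaab/abba meet in 1. 1b->2: no, aca/abba meet in 2 with "a" left. Open state 3: 1b->3.
cb: 2b undefined. 2b->0: no, cbc/c meet in 2. 2b->1: ok.
abc: 1c undefined. 1c->0: ok.
aca: 2a undefined. 2a->0: ok.
aacc: 2c undefined. 2c->0: ok.
abba: 3a undefined. 3a->0: no, aca/abba meet in 0. 3a->1: no, abcba/abba meet in 1. 3a->2: ok.
cbbc: 3c undefined. 3c->0: no, abcba/cbbcb meet in 1. 3c->1: no, bb/cbbcb meet in 3. 3c->2: no, abcba/cbbcb meet in 1. 3c->3: ok.
cbbcb: 3b undefined. 3b->0: no, aca/cbbcb meet in 0. 3b->1: no, abcba/cbbcb meet in 1. 3b->2: ok.
All examples now run through 4 states with every (state, symbol) defined. Accept strings end in {0,1,3}, Reject strings end in {2}; accept={0,1,3}.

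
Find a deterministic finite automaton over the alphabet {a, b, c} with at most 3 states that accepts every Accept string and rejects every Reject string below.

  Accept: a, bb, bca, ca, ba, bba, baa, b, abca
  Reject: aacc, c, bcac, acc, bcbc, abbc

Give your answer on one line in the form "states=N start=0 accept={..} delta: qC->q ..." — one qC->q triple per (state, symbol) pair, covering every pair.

Fold the examples into a partial DFA from state 0: repeatedly fix the first undefined (state, symbol) met by the shortest-then-alphabetical prefix, trying targets in increasing order and rejecting any under which an Accept and a Reject string meet in one state with the same remainder; add a state when all current targets are rejected. Accepting states are where Accept strings end.
a: 0a undefined. 0a->0: ok.
b: 0b undefined. 0b->0: ok.
c: 0c undefined. 0c->0: no, a/aacc meet in 0. Open state 1: 0c->1.
ca: 1a undefined. 1a->0: ok.
acc: 1c undefined. 1c->0: no, a/aacc meet in 0. 1c->1: ok.
bcb: 1b undefined. 1b->0: ok.
All examples now run through 2 states with every (state, symbol) defined. Accept strings end in {0}, Reject strings end in {1}; accept={0}.

states=2 start=0 accept={0} delta: 0a->0 0b->0 0c->1 1a->0 1b->0 1c->1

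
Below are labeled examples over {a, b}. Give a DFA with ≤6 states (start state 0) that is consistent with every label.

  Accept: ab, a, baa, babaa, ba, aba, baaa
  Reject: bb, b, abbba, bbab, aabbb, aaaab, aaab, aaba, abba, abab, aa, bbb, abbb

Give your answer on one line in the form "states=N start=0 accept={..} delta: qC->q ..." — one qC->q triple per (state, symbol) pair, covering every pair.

states=5 start=0 accept={0,1,3} delta: 0a->1 0b->2 1a->2 1b->3 2a->3 2b->4 3a->0 3b->4 4a->2 4b->4

Grow the machine one transition at a time. Run the examples from 0; the earliest place one falls off (shortest prefix, ties alphabetical) gets sent to the lowest-numbered state that keeps every Accept/Reject pair distinguishable — a pair clashes when both reach the same state with identical unread suffix — and to a fresh state only if none does.
a: 0a undefined. 0a->0: no, ab/b meet in 0 with "b" left. Open state 1: 0a->1.
b: 0b undefined. 0b->0: no, ab/bbab meet in 1 with "b" left. 0b->1: no, ab/bb meet in 1 with "b" left. Open state 2: 0b->2.
aa: 1a undefined. 1a->0: no, ab/aaab meet in 1 with "b" left. 1a->1: no, ab/aaaab meet in 1 with "b" left. 1a->2: ok.
ab: 1b undefined. 1b->0: no, ab/abab meet in 0. 1b->1: no, ab/abbb meet in 1. 1b->2: no, ab/b meet in 2. Open state 3: 1b->3.
ba: 2a undefined. 2a->0: no, ab/aaaab meet in 3. 2a->1: no, ab/aaab meet in 3. 2a->2: no, baa/b meet in 2. 2a->3: ok.
bb: 2b undefined. 2b->0: no, ab/bbab meet in 3. 2b->1: no, ab/bbb meet in 3. 2b->2: no, ab/aaba meet in 3. 2b->3: no, ab/bb meet in 3. Open state 4: 2b->4.
aba: 3a undefined. 3a->0: ok.
abb: 3b undefined. 3b->0: no, ab/abbba meet in 3. 3b->1: no, ab/abbb meet in 3. 3b->2: no, ab/abba meet in 3. 3b->3: no, ab/aaab meet in 3. 3b->4: ok.
bba: 4a undefined. 4a->0: no, baa/aaba meet in 0. 4a->1: no, ab/bbab meet in 3. 4a->2: ok.
bbb: 4b undefined. 4b->0: no, a/abbba meet in 1. 4b->1: no, ab/aabbb meet in 3. 4b->2: no, ab/abbba meet in 3. 4b->3: no, ab/bbb meet in 3. 4b->4: ok.
All examples now run through 5 states with every (state, symbol) defined. Accept strings end in {0,1,3}, Reject strings end in {2,4}; accept={0,1,3}.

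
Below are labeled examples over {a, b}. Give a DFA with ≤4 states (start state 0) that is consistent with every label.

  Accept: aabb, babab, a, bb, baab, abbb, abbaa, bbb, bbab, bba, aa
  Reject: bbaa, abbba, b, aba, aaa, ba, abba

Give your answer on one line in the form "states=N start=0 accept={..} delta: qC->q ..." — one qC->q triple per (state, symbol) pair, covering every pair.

states=4 start=0 accept={1,3} delta: 0a->1 0b->2 1a->3 1b->3 2a->2 2b->1 3a->0 3b->3

State merging on the prefix tree: take the shortest (then alphabetical) example prefix whose next move is undefined and point that move at state 0, else 1, else 2, ...; a target is out if some Accept/Reject pair would then sit in one state with the same input left (inseparable). If every existing state is out, open a new one.
a: 0a undefined. 0a->0: no, a/aaa meet in 0. Open state 1: 0a->1.
b: 0b undefined. 0b->0: no, a/ba meet in 1. 0b->1: no, a/b meet in 1. Open state 2: 0b->2.
aa: 1a undefined. 1a->0: no, a/aaa meet in 1. 1a->1: no, a/aaa meet in 1. 1a->2: no, aa/b meet in 2. Open state 3: 1a->3.
ab: 1b undefined. 1b->0: no, a/aba meet in 1. 1b->1: no, abbaa/aaa meet in 3 with "a" left. 1b->2: no, abbaa/bbaa meet in 2 with "baa" left. 1b->3: ok.
ba: 2a undefined. 2a->0: no, babab/b meet in 2. 2a->1: no, a/ba meet in 1. 2a->2: ok.
bb: 2b undefined. 2b->0: no, babab/bbaa meet in 3. 2b->1: ok.
aaa: 3a undefined. 3a->0: ok.
aab: 3b undefined. 3b->0: no, aabb/abbba meet in 2. 3b->1: no, aabb/abba meet in 3. 3b->2: no, babab/b meet in 2. 3b->3: ok.
All examples now run through 4 states with every (state, symbol) defined. Accept strings end in {1,3}, Reject strings end in {0,2}; accept={1,3}.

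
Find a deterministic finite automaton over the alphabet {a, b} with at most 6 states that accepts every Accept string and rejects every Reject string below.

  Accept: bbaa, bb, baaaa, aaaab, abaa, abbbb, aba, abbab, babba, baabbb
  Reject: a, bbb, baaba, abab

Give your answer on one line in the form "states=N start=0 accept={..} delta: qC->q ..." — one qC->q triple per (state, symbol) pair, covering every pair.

State merging on the prefix tree: take the shortest (then alphabetical) example prefix whose next move is undefined and point that move at state 0, else 1, else 2, ...; a target is out if some Accept/Reject pair would then sit in one state with the same input left (inseparable). If every existing state is out, open a new one.
a: 0a undefined. 0a->0: ok.
b: 0b undefined. 0b->0: no, bbaa/a meet in 0. Open state 1: 0b->1.
ba: 1a undefined. 1a->0: no, baaaa/a meet in 0. 1a->1: no, bb/abab meet in 1 with "b" left. Open state 2: 1a->2.
bb: 1b undefined. 1b->0: no, bbaa/a meet in 0. 1b->1: no, bb/bbb meet in 1. 1b->2: ok.
baa: 2a undefined. 2a->0: no, bbaa/a meet in 0. 2a->1: no, baaaa/baaba meet in 1. 2a->2: no, abbab/bbb meet in 2 with "b" left. Open state 3: 2a->3.
bab: 2b undefined. 2b->0: ok.
baaa: 3a undefined. 3a->0: no, bbaa/a meet in 0. 3a->1: ok.
baab: 3b undefined. 3b->0: no, abbab/a meet in 0. 3b->1: no, bb/baaba meet in 2. 3b->2: no, abaa/baaba meet in 3. 3b->3: no, bbaa/baaba meet in 1. Open state 4: 3b->4.
baaba: 4a undefined. 4a->0: ok.
baabb: 4b undefined. 4b->0: ok.
All examples now run through 5 states with every (state, symbol) defined. Accept strings end in {1,2,3,4}, Reject strings end in {0}; accept={1,2,3,4}.

states=5 start=0 accept={1,2,3,4} delta: 0a->0 0b->1 1a->2 1b->2 2a->3 2b->0 3a->1 3b->4 4a->0 4b->0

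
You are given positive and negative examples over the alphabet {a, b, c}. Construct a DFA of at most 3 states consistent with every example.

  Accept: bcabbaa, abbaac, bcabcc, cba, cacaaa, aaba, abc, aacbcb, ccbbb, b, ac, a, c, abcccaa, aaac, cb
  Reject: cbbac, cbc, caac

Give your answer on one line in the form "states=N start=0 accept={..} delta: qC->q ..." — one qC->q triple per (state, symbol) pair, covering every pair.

states=3 start=0 accept={0,1} delta: 0a->0 0b->0 0c->1 1a->1 1b->1 1c->2 2a->0 2b->0 2c->0

Grow the machine one transition at a time. Run the examples from 0; the earliest place one falls off (shortest prefix, ties alphabetical) gets sent to the lowest-numbered state that keeps every Accept/Reject pair distinguishable — a pair clashes when both reach the same state with identical unread suffix — and to a fresh state only if none does.
a: 0a undefined. 0a->0: ok.
b: 0b undefined. 0b->0: ok.
c: 0c undefined. 0c->0: no, bcabbaa/cbbac meet in 0. Open state 1: 0c->1.
ca: 1a undefined. 1a->0: no, abbaac/caac meet in 1. 1a->1: ok.
cb: 1b undefined. 1b->0: no, abbaac/cbbac meet in 1. 1b->1: ok.
cc: 1c undefined. 1c->0: no, cacaaa/cbbac meet in 0. 1c->1: no, bcabbaa/cbbac meet in 1. Open state 2: 1c->2.
ccb: 2b undefined. 2b->0: ok.
caca: 2a undefined. 2a->0: ok.
abccc: 2c undefined. 2c->0: ok.
All examples now run through 3 states with every (state, symbol) defined. Accept strings end in {0,1}, Reject strings end in {2}; accept={0,1}.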